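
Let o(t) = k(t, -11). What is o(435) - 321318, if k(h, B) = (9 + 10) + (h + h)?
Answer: -320429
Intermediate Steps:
k(h, B) = 19 + 2*h
o(t) = 19 + 2*t
o(435) - 321318 = (19 + 2*435) - 321318 = (19 + 870) - 321318 = 889 - 321318 = -320429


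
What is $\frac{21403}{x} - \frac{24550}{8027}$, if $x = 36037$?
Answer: $- \frac{712906469}{289268999} \approx -2.4645$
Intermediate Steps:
$\frac{21403}{x} - \frac{24550}{8027} = \frac{21403}{36037} - \frac{24550}{8027} = - \frac{712906469}{289268999}$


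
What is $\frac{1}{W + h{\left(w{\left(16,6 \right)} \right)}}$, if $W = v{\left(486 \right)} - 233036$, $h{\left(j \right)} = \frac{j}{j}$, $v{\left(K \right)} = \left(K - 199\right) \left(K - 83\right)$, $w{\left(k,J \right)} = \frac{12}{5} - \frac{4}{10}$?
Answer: $- \frac{1}{117374} \approx -8.5198 \cdot 10^{-6}$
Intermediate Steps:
$w{\left(k,J \right)} = 2$ ($w{\left(k,J \right)} = 12 \cdot \frac{1}{5} - \frac{2}{5} = \frac{12}{5} - \frac{2}{5} = 2$)
$v{\left(K \right)} = \left(-199 + K\right) \left(-83 + K\right)$
$h{\left(j \right)} = 1$
$W = -117375$ ($W = \left(16517 + 486^{2} - 137052\right) - 233036 = \left(16517 + 236196 - 137052\right) - 233036 = 115661 - 233036 = -117375$)
$\frac{1}{W + h{\left(w{\left(16,6 \right)} \right)}} = \frac{1}{-117375 + 1} = \frac{1}{-117374} = - \frac{1}{117374}$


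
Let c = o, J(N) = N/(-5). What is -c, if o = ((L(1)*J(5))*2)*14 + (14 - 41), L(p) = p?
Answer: 55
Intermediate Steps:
J(N) = -N/5 (J(N) = N*(-1/5) = -N/5)
o = -55 (o = ((1*(-1/5*5))*2)*14 + (14 - 41) = ((1*(-1))*2)*14 - 27 = -1*2*14 - 27 = -2*14 - 27 = -28 - 27 = -55)
c = -55
-c = -1*(-55) = 55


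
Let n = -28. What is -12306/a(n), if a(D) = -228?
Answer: 2051/38 ≈ 53.974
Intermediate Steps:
-12306/a(n) = -12306/(-228) = -12306*(-1/228) = 2051/38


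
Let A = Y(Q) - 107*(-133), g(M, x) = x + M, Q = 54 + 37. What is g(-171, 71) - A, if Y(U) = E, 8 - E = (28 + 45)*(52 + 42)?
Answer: -7477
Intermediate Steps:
E = -6854 (E = 8 - (28 + 45)*(52 + 42) = 8 - 73*94 = 8 - 1*6862 = 8 - 6862 = -6854)
Q = 91
g(M, x) = M + x
Y(U) = -6854
A = 7377 (A = -6854 - 107*(-133) = -6854 + 14231 = 7377)
g(-171, 71) - A = (-171 + 71) - 1*7377 = -100 - 7377 = -7477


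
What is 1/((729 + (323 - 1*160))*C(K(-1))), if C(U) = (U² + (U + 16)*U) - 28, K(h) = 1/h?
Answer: -1/37464 ≈ -2.6692e-5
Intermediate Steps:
C(U) = -28 + U² + U*(16 + U) (C(U) = (U² + (16 + U)*U) - 28 = (U² + U*(16 + U)) - 28 = -28 + U² + U*(16 + U))
1/((729 + (323 - 1*160))*C(K(-1))) = 1/((729 + (323 - 1*160))*(-28 + 2*(1/(-1))² + 16/(-1))) = 1/((729 + (323 - 160))*(-28 + 2*(-1)² + 16*(-1))) = 1/((729 + 163)*(-28 + 2*1 - 16)) = 1/(892*(-28 + 2 - 16)) = (1/892)/(-42) = (1/892)*(-1/42) = -1/37464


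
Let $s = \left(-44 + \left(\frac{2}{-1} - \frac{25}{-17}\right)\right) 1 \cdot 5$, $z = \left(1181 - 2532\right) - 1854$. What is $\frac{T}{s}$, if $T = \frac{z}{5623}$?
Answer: $\frac{10897}{4256611} \approx 0.00256$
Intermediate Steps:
$z = -3205$ ($z = -1351 - 1854 = -3205$)
$T = - \frac{3205}{5623} \approx -0.56998$
$s = - \frac{3785}{17}$ ($s = \left(-44 + \left(2 \left(-1\right) - - \frac{25}{17}\right)\right) 5 = \left(-44 + \left(-2 + \frac{25}{17}\right)\right) 5 = \left(-44 - \frac{9}{17}\right) 5 = \left(- \frac{757}{17}\right) 5 = - \frac{3785}{17} \approx -222.65$)
$\frac{T}{s} = - \frac{3205}{5623 \left(- \frac{3785}{17}\right)} = \left(- \frac{3205}{5623}\right) \left(- \frac{17}{3785}\right) = \frac{10897}{4256611}$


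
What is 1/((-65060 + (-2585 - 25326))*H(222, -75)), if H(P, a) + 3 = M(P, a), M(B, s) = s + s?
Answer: 1/14224563 ≈ 7.0301e-8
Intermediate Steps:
M(B, s) = 2*s
H(P, a) = -3 + 2*a
1/((-65060 + (-2585 - 25326))*H(222, -75)) = 1/((-65060 + (-2585 - 25326))*(-3 + 2*(-75))) = 1/((-65060 - 27911)*(-3 - 150)) = 1/(-92971*(-153)) = -1/92971*(-1/153) = 1/14224563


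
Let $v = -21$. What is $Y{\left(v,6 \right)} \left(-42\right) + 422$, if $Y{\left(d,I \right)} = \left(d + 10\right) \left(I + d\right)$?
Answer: $-6508$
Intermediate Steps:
$Y{\left(d,I \right)} = \left(10 + d\right) \left(I + d\right)$
$Y{\left(v,6 \right)} \left(-42\right) + 422 = \left(\left(-21\right)^{2} + 10 \cdot 6 + 10 \left(-21\right) + 6 \left(-21\right)\right) \left(-42\right) + 422 = \left(441 + 60 - 210 - 126\right) \left(-42\right) + 422 = 165 \left(-42\right) + 422 = -6930 + 422 = -6508$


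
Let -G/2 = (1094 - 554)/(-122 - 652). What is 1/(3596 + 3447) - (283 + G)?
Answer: -86128804/302849 ≈ -284.40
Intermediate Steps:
G = 60/43 (G = -2*(1094 - 554)/(-122 - 652) = -1080/(-774) = -1080*(-1)/774 = -2*(-30/43) = 60/43 ≈ 1.3953)
1/(3596 + 3447) - (283 + G) = 1/(3596 + 3447) - (283 + 60/43) = 1/7043 - 1*12229/43 = 1/7043 - 12229/43 = -86128804/302849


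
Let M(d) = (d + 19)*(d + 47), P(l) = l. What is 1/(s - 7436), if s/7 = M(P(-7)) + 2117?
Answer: 1/10743 ≈ 9.3084e-5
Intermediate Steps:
M(d) = (19 + d)*(47 + d)
s = 18179 (s = 7*((893 + (-7)**2 + 66*(-7)) + 2117) = 7*((893 + 49 - 462) + 2117) = 7*(480 + 2117) = 7*2597 = 18179)
1/(s - 7436) = 1/(18179 - 7436) = 1/10743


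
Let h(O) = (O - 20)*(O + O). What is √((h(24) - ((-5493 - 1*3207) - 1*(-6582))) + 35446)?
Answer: 2*√9439 ≈ 194.31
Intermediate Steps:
h(O) = 2*O*(-20 + O) (h(O) = (-20 + O)*(2*O) = 2*O*(-20 + O))
√((h(24) - ((-5493 - 1*3207) - 1*(-6582))) + 35446) = √((2*24*(-20 + 24) - ((-5493 - 1*3207) - 1*(-6582))) + 35446) = √((2*24*4 - ((-5493 - 3207) + 6582)) + 35446) = √((192 - (-8700 + 6582)) + 35446) = √((192 - 1*(-2118)) + 35446) = √((192 + 2118) + 35446) = √(2310 + 35446) = √37756 = 2*√9439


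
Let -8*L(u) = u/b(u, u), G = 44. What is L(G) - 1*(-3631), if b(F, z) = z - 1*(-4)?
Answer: 348565/96 ≈ 3630.9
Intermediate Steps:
b(F, z) = 4 + z (b(F, z) = z + 4 = 4 + z)
L(u) = -u/(8*(4 + u))
L(G) - 1*(-3631) = -1*44/(32 + 8*44) - 1*(-3631) = -1*44/(32 + 352) + 3631 = -1*44/384 + 3631 = -1*44*1/384 + 3631 = -11/96 + 3631 = 348565/96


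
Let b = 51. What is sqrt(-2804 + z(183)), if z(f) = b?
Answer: I*sqrt(2753) ≈ 52.469*I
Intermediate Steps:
z(f) = 51
sqrt(-2804 + z(183)) = sqrt(-2804 + 51) = sqrt(-2753) = I*sqrt(2753)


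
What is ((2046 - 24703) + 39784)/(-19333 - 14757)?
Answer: -17127/34090 ≈ -0.50241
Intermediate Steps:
((2046 - 24703) + 39784)/(-19333 - 14757) = (-22657 + 39784)/(-34090) = 17127*(-1/34090) = -17127/34090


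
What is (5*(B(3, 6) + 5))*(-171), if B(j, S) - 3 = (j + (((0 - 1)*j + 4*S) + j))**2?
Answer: -630135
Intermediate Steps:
B(j, S) = 3 + (j + 4*S)**2 (B(j, S) = 3 + (j + (((0 - 1)*j + 4*S) + j))**2 = 3 + (j + ((-j + 4*S) + j))**2 = 3 + (j + 4*S)**2)
(5*(B(3, 6) + 5))*(-171) = (5*((3 + (3 + 4*6)**2) + 5))*(-171) = (5*((3 + (3 + 24)**2) + 5))*(-171) = (5*((3 + 27**2) + 5))*(-171) = (5*((3 + 729) + 5))*(-171) = (5*(732 + 5))*(-171) = (5*737)*(-171) = 3685*(-171) = -630135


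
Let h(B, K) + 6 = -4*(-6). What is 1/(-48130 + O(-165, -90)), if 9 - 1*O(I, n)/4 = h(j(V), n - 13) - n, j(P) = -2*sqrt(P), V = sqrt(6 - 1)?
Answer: -1/48526 ≈ -2.0608e-5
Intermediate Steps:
V = sqrt(5) ≈ 2.2361
h(B, K) = 18 (h(B, K) = -6 - 4*(-6) = -6 + 24 = 18)
O(I, n) = -36 + 4*n (O(I, n) = 36 - 4*(18 - n) = 36 + (-72 + 4*n) = -36 + 4*n)
1/(-48130 + O(-165, -90)) = 1/(-48130 + (-36 + 4*(-90))) = 1/(-48130 + (-36 - 360)) = 1/(-48130 - 396) = 1/(-48526) = -1/48526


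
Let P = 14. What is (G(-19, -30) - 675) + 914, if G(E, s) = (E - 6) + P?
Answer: 228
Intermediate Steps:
G(E, s) = 8 + E (G(E, s) = (E - 6) + 14 = (-6 + E) + 14 = 8 + E)
(G(-19, -30) - 675) + 914 = ((8 - 19) - 675) + 914 = (-11 - 675) + 914 = -686 + 914 = 228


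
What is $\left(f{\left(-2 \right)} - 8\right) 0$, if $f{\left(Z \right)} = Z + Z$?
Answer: $0$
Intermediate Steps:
$f{\left(Z \right)} = 2 Z$
$\left(f{\left(-2 \right)} - 8\right) 0 = \left(2 \left(-2\right) - 8\right) 0 = \left(-4 - 8\right) 0 = \left(-12\right) 0 = 0$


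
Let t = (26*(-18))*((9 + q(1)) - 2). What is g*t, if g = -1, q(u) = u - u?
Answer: 3276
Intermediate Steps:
q(u) = 0
t = -3276 (t = (26*(-18))*((9 + 0) - 2) = -468*(9 - 2) = -468*7 = -3276)
g*t = -1*(-3276) = 3276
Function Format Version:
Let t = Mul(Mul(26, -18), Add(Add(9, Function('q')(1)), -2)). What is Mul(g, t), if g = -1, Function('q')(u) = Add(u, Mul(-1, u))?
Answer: 3276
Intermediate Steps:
Function('q')(u) = 0
t = -3276 (t = Mul(Mul(26, -18), Add(Add(9, 0), -2)) = Mul(-468, Add(9, -2)) = Mul(-468, 7) = -3276)
Mul(g, t) = Mul(-1, -3276) = 3276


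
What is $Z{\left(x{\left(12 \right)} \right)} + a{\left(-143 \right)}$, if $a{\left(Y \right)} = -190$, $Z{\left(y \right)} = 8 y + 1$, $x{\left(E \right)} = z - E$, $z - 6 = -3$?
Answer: $-261$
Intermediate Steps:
$z = 3$ ($z = 6 - 3 = 3$)
$x{\left(E \right)} = 3 - E$
$Z{\left(y \right)} = 1 + 8 y$
$Z{\left(x{\left(12 \right)} \right)} + a{\left(-143 \right)} = \left(1 + 8 \left(3 - 12\right)\right) - 190 = \left(1 + 8 \left(-9\right)\right) - 190 = \left(1 - 72\right) - 190 = -71 - 190 = -261$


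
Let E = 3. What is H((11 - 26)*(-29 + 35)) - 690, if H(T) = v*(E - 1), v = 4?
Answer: -682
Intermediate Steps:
H(T) = 8 (H(T) = 4*(3 - 1) = 4*2 = 8)
H((11 - 26)*(-29 + 35)) - 690 = 8 - 690 = -682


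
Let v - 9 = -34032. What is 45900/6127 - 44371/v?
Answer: 166683347/18950811 ≈ 8.7956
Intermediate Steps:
v = -34023 (v = 9 - 34032 = -34023)
45900/6127 - 44371/v = 45900/6127 - 44371/(-34023) = 45900*(1/6127) - 44371*(-1/34023) = 45900/6127 + 44371/34023 = 166683347/18950811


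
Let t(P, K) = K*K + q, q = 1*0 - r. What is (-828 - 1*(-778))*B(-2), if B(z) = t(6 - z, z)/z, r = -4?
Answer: 200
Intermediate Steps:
q = 4 (q = 1*0 - 1*(-4) = 0 + 4 = 4)
t(P, K) = 4 + K**2 (t(P, K) = K*K + 4 = K**2 + 4 = 4 + K**2)
B(z) = (4 + z**2)/z
(-828 - 1*(-778))*B(-2) = (-828 - 1*(-778))*(-2 + 4/(-2)) = (-828 + 778)*(-2 + 4*(-1/2)) = -50*(-2 - 2) = -50*(-4) = 200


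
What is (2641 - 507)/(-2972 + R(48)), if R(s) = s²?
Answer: -1067/334 ≈ -3.1946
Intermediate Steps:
(2641 - 507)/(-2972 + R(48)) = (2641 - 507)/(-2972 + 48²) = 2134/(-2972 + 2304) = 2134/(-668) = 2134*(-1/668) = -1067/334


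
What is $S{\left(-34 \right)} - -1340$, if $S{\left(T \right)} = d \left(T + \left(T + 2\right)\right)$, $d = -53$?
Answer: $4838$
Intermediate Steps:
$S{\left(T \right)} = -106 - 106 T$ ($S{\left(T \right)} = - 53 \left(T + \left(T + 2\right)\right) = - 53 \left(T + \left(2 + T\right)\right) = - 53 \left(2 + 2 T\right) = -106 - 106 T$)
$S{\left(-34 \right)} - -1340 = \left(-106 - -3604\right) - -1340 = \left(-106 + 3604\right) + 1340 = 3498 + 1340 = 4838$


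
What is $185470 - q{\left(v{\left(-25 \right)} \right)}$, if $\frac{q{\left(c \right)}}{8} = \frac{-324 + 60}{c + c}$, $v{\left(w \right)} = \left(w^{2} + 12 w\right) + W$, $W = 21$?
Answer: $\frac{32086838}{173} \approx 1.8547 \cdot 10^{5}$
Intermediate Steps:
$v{\left(w \right)} = 21 + w^{2} + 12 w$ ($v{\left(w \right)} = \left(w^{2} + 12 w\right) + 21 = 21 + w^{2} + 12 w$)
$q{\left(c \right)} = - \frac{1056}{c}$ ($q{\left(c \right)} = 8 \frac{-324 + 60}{c + c} = 8 \left(- \frac{264}{2 c}\right) = 8 \left(- 264 \frac{1}{2 c}\right) = 8 \left(- \frac{132}{c}\right) = - \frac{1056}{c}$)
$185470 - q{\left(v{\left(-25 \right)} \right)} = 185470 - - \frac{1056}{21 + \left(-25\right)^{2} + 12 \left(-25\right)} = 185470 - - \frac{1056}{21 + 625 - 300} = 185470 - - \frac{1056}{346} = 185470 - \left(-1056\right) \frac{1}{346} = 185470 - - \frac{528}{173} = 185470 + \frac{528}{173} = \frac{32086838}{173}$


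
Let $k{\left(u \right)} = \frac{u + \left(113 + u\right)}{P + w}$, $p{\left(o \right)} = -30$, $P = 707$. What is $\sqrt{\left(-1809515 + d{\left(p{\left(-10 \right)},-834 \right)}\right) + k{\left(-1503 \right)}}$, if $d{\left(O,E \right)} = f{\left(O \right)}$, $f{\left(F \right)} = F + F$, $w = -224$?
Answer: $\frac{i \sqrt{422155339494}}{483} \approx 1345.2 i$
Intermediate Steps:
$f{\left(F \right)} = 2 F$
$d{\left(O,E \right)} = 2 O$
$k{\left(u \right)} = \frac{113}{483} + \frac{2 u}{483}$ ($k{\left(u \right)} = \frac{u + \left(113 + u\right)}{707 - 224} = \frac{113 + 2 u}{483} = \left(113 + 2 u\right) \frac{1}{483} = \frac{113}{483} + \frac{2 u}{483}$)
$\sqrt{\left(-1809515 + d{\left(p{\left(-10 \right)},-834 \right)}\right) + k{\left(-1503 \right)}} = \sqrt{\left(-1809515 + 2 \left(-30\right)\right) + \left(\frac{113}{483} + \frac{2}{483} \left(-1503\right)\right)} = \sqrt{\left(-1809515 - 60\right) + \left(\frac{113}{483} - \frac{1002}{161}\right)} = \sqrt{-1809575 - \frac{2893}{483}} = \sqrt{- \frac{874027618}{483}} = \frac{i \sqrt{422155339494}}{483}$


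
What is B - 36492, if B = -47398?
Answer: -83890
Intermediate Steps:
B - 36492 = -47398 - 36492 = -83890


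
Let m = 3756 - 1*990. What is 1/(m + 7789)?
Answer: 1/10555 ≈ 9.4742e-5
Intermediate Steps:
m = 2766 (m = 3756 - 990 = 2766)
1/(m + 7789) = 1/(2766 + 7789) = 1/10555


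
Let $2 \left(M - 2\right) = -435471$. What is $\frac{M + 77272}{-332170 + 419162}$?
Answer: $- \frac{280923}{173984} \approx -1.6146$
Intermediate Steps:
$M = - \frac{435467}{2}$ ($M = 2 + \frac{1}{2} \left(-435471\right) = 2 - \frac{435471}{2} = - \frac{435467}{2} \approx -2.1773 \cdot 10^{5}$)
$\frac{M + 77272}{-332170 + 419162} = \frac{- \frac{435467}{2} + 77272}{-332170 + 419162} = - \frac{280923}{2 \cdot 86992} = \left(- \frac{280923}{2}\right) \frac{1}{86992} = - \frac{280923}{173984}$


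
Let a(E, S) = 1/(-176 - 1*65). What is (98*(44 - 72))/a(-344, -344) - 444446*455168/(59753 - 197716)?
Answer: 41933297240/19709 ≈ 2.1276e+6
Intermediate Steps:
a(E, S) = -1/241 (a(E, S) = 1/(-176 - 65) = 1/(-241) = -1/241)
(98*(44 - 72))/a(-344, -344) - 444446*455168/(59753 - 197716) = (98*(44 - 72))/(-1/241) - 444446*455168/(59753 - 197716) = (98*(-28))*(-241) - 444446/((-137963*1/455168)) = -2744*(-241) - 444446/(-19709/65024) = 661304 - 444446*(-65024/19709) = 661304 + 28899656704/19709 = 41933297240/19709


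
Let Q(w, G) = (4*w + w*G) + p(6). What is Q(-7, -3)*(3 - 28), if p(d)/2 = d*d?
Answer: -1625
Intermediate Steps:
p(d) = 2*d² (p(d) = 2*(d*d) = 2*d²)
Q(w, G) = 72 + 4*w + G*w (Q(w, G) = (4*w + w*G) + 2*6² = (4*w + G*w) + 2*36 = (4*w + G*w) + 72 = 72 + 4*w + G*w)
Q(-7, -3)*(3 - 28) = (72 + 4*(-7) - 3*(-7))*(3 - 28) = (72 - 28 + 21)*(-25) = 65*(-25) = -1625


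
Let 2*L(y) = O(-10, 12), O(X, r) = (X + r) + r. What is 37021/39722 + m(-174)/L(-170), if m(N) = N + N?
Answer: -13564109/278054 ≈ -48.782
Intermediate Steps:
m(N) = 2*N
O(X, r) = X + 2*r
L(y) = 7 (L(y) = (-10 + 2*12)/2 = (-10 + 24)/2 = (1/2)*14 = 7)
37021/39722 + m(-174)/L(-170) = 37021/39722 + (2*(-174))/7 = 37021*(1/39722) - 348*1/7 = 37021/39722 - 348/7 = -13564109/278054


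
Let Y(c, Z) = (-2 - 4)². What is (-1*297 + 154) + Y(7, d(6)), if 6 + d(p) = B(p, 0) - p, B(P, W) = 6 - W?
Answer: -107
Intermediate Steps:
d(p) = -p (d(p) = -6 + ((6 - 1*0) - p) = -6 + ((6 + 0) - p) = -6 + (6 - p) = -p)
Y(c, Z) = 36 (Y(c, Z) = (-6)² = 36)
(-1*297 + 154) + Y(7, d(6)) = (-1*297 + 154) + 36 = (-297 + 154) + 36 = -143 + 36 = -107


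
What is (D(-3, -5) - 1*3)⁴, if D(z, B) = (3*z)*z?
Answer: 331776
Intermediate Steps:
D(z, B) = 3*z²
(D(-3, -5) - 1*3)⁴ = (3*(-3)² - 1*3)⁴ = (3*9 - 3)⁴ = (27 - 3)⁴ = 24⁴ = 331776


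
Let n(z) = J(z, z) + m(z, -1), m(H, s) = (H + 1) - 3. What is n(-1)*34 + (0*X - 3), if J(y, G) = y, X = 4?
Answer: -139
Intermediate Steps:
m(H, s) = -2 + H (m(H, s) = (1 + H) - 3 = -2 + H)
n(z) = -2 + 2*z (n(z) = z + (-2 + z) = -2 + 2*z)
n(-1)*34 + (0*X - 3) = (-2 + 2*(-1))*34 + (0*4 - 3) = (-2 - 2)*34 + (0 - 3) = -4*34 - 3 = -136 - 3 = -139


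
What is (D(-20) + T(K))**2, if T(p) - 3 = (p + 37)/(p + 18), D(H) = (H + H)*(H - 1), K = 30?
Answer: 1642761961/2304 ≈ 7.1300e+5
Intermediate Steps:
D(H) = 2*H*(-1 + H) (D(H) = (2*H)*(-1 + H) = 2*H*(-1 + H))
T(p) = 3 + (37 + p)/(18 + p) (T(p) = 3 + (p + 37)/(p + 18) = 3 + (37 + p)/(18 + p))
(D(-20) + T(K))**2 = (2*(-20)*(-1 - 20) + (91 + 4*30)/(18 + 30))**2 = (2*(-20)*(-21) + (91 + 120)/48)**2 = (840 + (1/48)*211)**2 = (840 + 211/48)**2 = (40531/48)**2 = 1642761961/2304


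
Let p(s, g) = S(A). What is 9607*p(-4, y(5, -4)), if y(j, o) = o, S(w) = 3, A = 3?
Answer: 28821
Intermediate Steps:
p(s, g) = 3
9607*p(-4, y(5, -4)) = 9607*3 = 28821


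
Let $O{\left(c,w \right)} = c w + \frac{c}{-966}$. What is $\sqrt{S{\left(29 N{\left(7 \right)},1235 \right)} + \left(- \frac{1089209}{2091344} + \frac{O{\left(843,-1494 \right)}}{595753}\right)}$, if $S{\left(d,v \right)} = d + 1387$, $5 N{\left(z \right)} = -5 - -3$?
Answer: $\frac{\sqrt{163153267465702258048194928835}}{10901839042780} \approx 37.051$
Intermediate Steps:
$O{\left(c,w \right)} = - \frac{c}{966} + c w$ ($O{\left(c,w \right)} = c w + c \left(- \frac{1}{966}\right) = c w - \frac{c}{966} = - \frac{c}{966} + c w$)
$N{\left(z \right)} = - \frac{2}{5}$ ($N{\left(z \right)} = \frac{-5 - -3}{5} = \frac{-5 + 3}{5} = \frac{1}{5} \left(-2\right) = - \frac{2}{5}$)
$S{\left(d,v \right)} = 1387 + d$
$\sqrt{S{\left(29 N{\left(7 \right)},1235 \right)} + \left(- \frac{1089209}{2091344} + \frac{O{\left(843,-1494 \right)}}{595753}\right)} = \sqrt{\left(1387 + 29 \left(- \frac{2}{5}\right)\right) + \left(- \frac{1089209}{2091344} + \frac{843 \left(- \frac{1}{966} - 1494\right)}{595753}\right)} = \sqrt{\left(1387 - \frac{58}{5}\right) + \left(\left(-1089209\right) \frac{1}{2091344} + 843 \left(- \frac{1443205}{966}\right) \frac{1}{595753}\right)} = \sqrt{\frac{6877}{5} - \frac{22979794771359}{8721471234224}} = \sqrt{\frac{59862658703901653}{43607356171120}} = \frac{\sqrt{163153267465702258048194928835}}{10901839042780}$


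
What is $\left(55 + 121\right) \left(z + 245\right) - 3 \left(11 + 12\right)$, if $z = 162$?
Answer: $71563$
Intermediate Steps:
$\left(55 + 121\right) \left(z + 245\right) - 3 \left(11 + 12\right) = \left(55 + 121\right) \left(162 + 245\right) - 3 \left(11 + 12\right) = 176 \cdot 407 - 3 \cdot 23 = 71632 - 69 = 71563$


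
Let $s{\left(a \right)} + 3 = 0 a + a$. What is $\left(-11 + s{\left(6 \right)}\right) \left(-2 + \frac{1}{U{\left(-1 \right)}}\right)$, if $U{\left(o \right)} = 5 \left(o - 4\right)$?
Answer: $\frac{408}{25} \approx 16.32$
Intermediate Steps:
$U{\left(o \right)} = -20 + 5 o$ ($U{\left(o \right)} = 5 \left(-4 + o\right) = -20 + 5 o$)
$s{\left(a \right)} = -3 + a$ ($s{\left(a \right)} = -3 + \left(0 a + a\right) = -3 + \left(0 + a\right) = -3 + a$)
$\left(-11 + s{\left(6 \right)}\right) \left(-2 + \frac{1}{U{\left(-1 \right)}}\right) = \left(-11 + \left(-3 + 6\right)\right) \left(-2 + \frac{1}{-20 + 5 \left(-1\right)}\right) = \left(-11 + 3\right) \left(-2 + \frac{1}{-20 - 5}\right) = - 8 \left(-2 + \frac{1}{-25}\right) = - 8 \left(-2 - \frac{1}{25}\right) = \left(-8\right) \left(- \frac{51}{25}\right) = \frac{408}{25}$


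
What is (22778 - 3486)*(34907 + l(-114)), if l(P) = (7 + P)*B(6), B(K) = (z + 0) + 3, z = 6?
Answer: 654847648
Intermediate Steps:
B(K) = 9 (B(K) = (6 + 0) + 3 = 6 + 3 = 9)
l(P) = 63 + 9*P (l(P) = (7 + P)*9 = 63 + 9*P)
(22778 - 3486)*(34907 + l(-114)) = (22778 - 3486)*(34907 + (63 + 9*(-114))) = 19292*(34907 + (63 - 1026)) = 19292*(34907 - 963) = 19292*33944 = 654847648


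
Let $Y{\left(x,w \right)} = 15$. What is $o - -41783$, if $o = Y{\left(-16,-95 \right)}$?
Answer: $41798$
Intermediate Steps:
$o = 15$
$o - -41783 = 15 - -41783 = 15 + 41783 = 41798$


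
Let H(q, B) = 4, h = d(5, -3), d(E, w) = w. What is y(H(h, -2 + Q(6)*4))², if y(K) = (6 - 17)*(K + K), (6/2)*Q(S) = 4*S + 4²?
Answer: 7744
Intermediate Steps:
Q(S) = 16/3 + 4*S/3 (Q(S) = (4*S + 4²)/3 = (4*S + 16)/3 = (16 + 4*S)/3 = 16/3 + 4*S/3)
h = -3
y(K) = -22*K
y(H(h, -2 + Q(6)*4))² = (-22*4)² = (-88)² = 7744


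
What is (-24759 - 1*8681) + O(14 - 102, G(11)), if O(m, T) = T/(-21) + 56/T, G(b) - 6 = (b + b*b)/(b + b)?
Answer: -702154/21 ≈ -33436.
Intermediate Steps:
G(b) = 6 + (b + b²)/(2*b) (G(b) = 6 + (b + b*b)/(b + b) = 6 + (b + b²)/((2*b)) = 6 + (b + b²)*(1/(2*b)) = 6 + (b + b²)/(2*b))
O(m, T) = 56/T - T/21 (O(m, T) = T*(-1/21) + 56/T = -T/21 + 56/T = 56/T - T/21)
(-24759 - 1*8681) + O(14 - 102, G(11)) = (-24759 - 1*8681) + (56/(13/2 + (½)*11) - (13/2 + (½)*11)/21) = (-24759 - 8681) + (56/(13/2 + 11/2) - (13/2 + 11/2)/21) = -33440 + (56/12 - 1/21*12) = -33440 + (56*(1/12) - 4/7) = -33440 + (14/3 - 4/7) = -33440 + 86/21 = -702154/21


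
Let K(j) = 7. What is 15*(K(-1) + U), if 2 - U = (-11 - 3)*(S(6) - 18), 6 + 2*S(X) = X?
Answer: -3645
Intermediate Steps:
S(X) = -3 + X/2
U = -250 (U = 2 - (-11 - 3)*((-3 + (½)*6) - 18) = 2 - (-14)*((-3 + 3) - 18) = 2 - (-14)*(0 - 18) = 2 - (-14)*(-18) = 2 - 1*252 = 2 - 252 = -250)
15*(K(-1) + U) = 15*(7 - 250) = 15*(-243) = -3645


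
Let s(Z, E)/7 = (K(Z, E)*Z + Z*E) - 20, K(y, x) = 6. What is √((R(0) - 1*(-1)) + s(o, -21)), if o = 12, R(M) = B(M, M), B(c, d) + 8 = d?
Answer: I*√1407 ≈ 37.51*I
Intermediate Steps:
B(c, d) = -8 + d
R(M) = -8 + M
s(Z, E) = -140 + 42*Z + 7*E*Z (s(Z, E) = 7*((6*Z + Z*E) - 20) = 7*((6*Z + E*Z) - 20) = 7*(-20 + 6*Z + E*Z) = -140 + 42*Z + 7*E*Z)
√((R(0) - 1*(-1)) + s(o, -21)) = √(((-8 + 0) - 1*(-1)) + (-140 + 42*12 + 7*(-21)*12)) = √((-8 + 1) + (-140 + 504 - 1764)) = √(-7 - 1400) = √(-1407) = I*√1407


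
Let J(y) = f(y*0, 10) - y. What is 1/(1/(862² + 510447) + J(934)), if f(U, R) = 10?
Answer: -1253491/1158225683 ≈ -0.0010823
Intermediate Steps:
J(y) = 10 - y
1/(1/(862² + 510447) + J(934)) = 1/(1/(862² + 510447) + (10 - 1*934)) = 1/(1/(743044 + 510447) + (10 - 934)) = 1/(1/1253491 - 924) = 1/(-1158225683/1253491) = -1253491/1158225683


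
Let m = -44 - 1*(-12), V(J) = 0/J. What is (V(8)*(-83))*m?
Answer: 0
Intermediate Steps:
V(J) = 0
m = -32 (m = -44 + 12 = -32)
(V(8)*(-83))*m = (0*(-83))*(-32) = 0*(-32) = 0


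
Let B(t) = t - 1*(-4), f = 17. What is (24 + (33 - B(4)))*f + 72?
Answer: 905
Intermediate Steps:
B(t) = 4 + t (B(t) = t + 4 = 4 + t)
(24 + (33 - B(4)))*f + 72 = (24 + (33 - (4 + 4)))*17 + 72 = (24 + (33 - 1*8))*17 + 72 = (24 + (33 - 8))*17 + 72 = (24 + 25)*17 + 72 = 49*17 + 72 = 833 + 72 = 905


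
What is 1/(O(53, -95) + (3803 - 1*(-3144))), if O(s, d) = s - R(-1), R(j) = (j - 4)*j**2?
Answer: 1/7005 ≈ 0.00014276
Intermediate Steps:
R(j) = j**2*(-4 + j) (R(j) = (-4 + j)*j**2 = j**2*(-4 + j))
O(s, d) = 5 + s (O(s, d) = s - (-1)**2*(-4 - 1) = s - (-5) = s - 1*(-5) = s + 5 = 5 + s)
1/(O(53, -95) + (3803 - 1*(-3144))) = 1/((5 + 53) + (3803 - 1*(-3144))) = 1/(58 + (3803 + 3144)) = 1/(58 + 6947) = 1/7005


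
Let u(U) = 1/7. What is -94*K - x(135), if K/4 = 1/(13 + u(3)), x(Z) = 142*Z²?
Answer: -59523508/23 ≈ -2.5880e+6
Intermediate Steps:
u(U) = ⅐
K = 7/23 (K = 4/(13 + ⅐) = 4/(92/7) = 4*(7/92) = 7/23 ≈ 0.30435)
-94*K - x(135) = -94*7/23 - 142*135² = -658/23 - 142*18225 = -658/23 - 1*2587950 = -658/23 - 2587950 = -59523508/23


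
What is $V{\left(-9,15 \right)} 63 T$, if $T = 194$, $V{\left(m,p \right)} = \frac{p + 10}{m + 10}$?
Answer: $305550$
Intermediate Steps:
$V{\left(m,p \right)} = \frac{10 + p}{10 + m}$
$V{\left(-9,15 \right)} 63 T = \frac{10 + 15}{10 - 9} \cdot 63 \cdot 194 = 1^{-1} \cdot 25 \cdot 63 \cdot 194 = 1 \cdot 25 \cdot 63 \cdot 194 = 25 \cdot 63 \cdot 194 = 1575 \cdot 194 = 305550$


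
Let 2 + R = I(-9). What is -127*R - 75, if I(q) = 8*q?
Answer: 9323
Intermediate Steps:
R = -74 (R = -2 + 8*(-9) = -2 - 72 = -74)
-127*R - 75 = -127*(-74) - 75 = 9398 - 75 = 9323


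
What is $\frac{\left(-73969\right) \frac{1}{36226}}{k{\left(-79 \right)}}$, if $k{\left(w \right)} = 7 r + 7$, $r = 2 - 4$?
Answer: $\frac{10567}{36226} \approx 0.2917$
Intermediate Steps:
$r = -2$
$k{\left(w \right)} = -7$ ($k{\left(w \right)} = 7 \left(-2\right) + 7 = -14 + 7 = -7$)
$\frac{\left(-73969\right) \frac{1}{36226}}{k{\left(-79 \right)}} = \frac{\left(-73969\right) \frac{1}{36226}}{-7} = \left(-73969\right) \frac{1}{36226} \left(- \frac{1}{7}\right) = \left(- \frac{73969}{36226}\right) \left(- \frac{1}{7}\right) = \frac{10567}{36226}$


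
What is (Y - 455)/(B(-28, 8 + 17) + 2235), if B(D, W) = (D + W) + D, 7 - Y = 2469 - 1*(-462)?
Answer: -3379/2204 ≈ -1.5331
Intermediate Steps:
Y = -2924 (Y = 7 - (2469 - 1*(-462)) = 7 - (2469 + 462) = 7 - 1*2931 = 7 - 2931 = -2924)
B(D, W) = W + 2*D
(Y - 455)/(B(-28, 8 + 17) + 2235) = (-2924 - 455)/(((8 + 17) + 2*(-28)) + 2235) = -3379/((25 - 56) + 2235) = -3379/(-31 + 2235) = -3379/2204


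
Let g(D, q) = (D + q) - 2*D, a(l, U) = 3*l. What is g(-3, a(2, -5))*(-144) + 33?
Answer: -1263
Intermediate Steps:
g(D, q) = q - D
g(-3, a(2, -5))*(-144) + 33 = (3*2 - 1*(-3))*(-144) + 33 = (6 + 3)*(-144) + 33 = 9*(-144) + 33 = -1296 + 33 = -1263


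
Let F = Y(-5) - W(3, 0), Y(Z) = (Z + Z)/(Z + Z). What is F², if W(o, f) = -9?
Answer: 100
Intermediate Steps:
Y(Z) = 1 (Y(Z) = (2*Z)/((2*Z)) = (2*Z)*(1/(2*Z)) = 1)
F = 10 (F = 1 - 1*(-9) = 1 + 9 = 10)
F² = 10² = 100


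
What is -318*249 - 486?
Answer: -79668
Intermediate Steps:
-318*249 - 486 = -79182 - 486 = -79668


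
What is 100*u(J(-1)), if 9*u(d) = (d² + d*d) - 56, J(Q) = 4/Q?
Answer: -800/3 ≈ -266.67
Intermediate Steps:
u(d) = -56/9 + 2*d²/9 (u(d) = ((d² + d*d) - 56)/9 = ((d² + d²) - 56)/9 = (2*d² - 56)/9 = (-56 + 2*d²)/9 = -56/9 + 2*d²/9)
100*u(J(-1)) = 100*(-56/9 + 2*(4/(-1))²/9) = 100*(-56/9 + 2*(4*(-1))²/9) = 100*(-56/9 + (2/9)*(-4)²) = 100*(-56/9 + (2/9)*16) = 100*(-56/9 + 32/9) = 100*(-8/3) = -800/3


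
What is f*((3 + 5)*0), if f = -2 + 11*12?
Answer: 0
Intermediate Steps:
f = 130 (f = -2 + 132 = 130)
f*((3 + 5)*0) = 130*((3 + 5)*0) = 130*(8*0) = 130*0 = 0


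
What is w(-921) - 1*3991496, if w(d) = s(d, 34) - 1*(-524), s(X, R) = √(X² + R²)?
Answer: -3990972 + √849397 ≈ -3.9901e+6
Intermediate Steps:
s(X, R) = √(R² + X²)
w(d) = 524 + √(1156 + d²) (w(d) = √(34² + d²) - 1*(-524) = √(1156 + d²) + 524 = 524 + √(1156 + d²))
w(-921) - 1*3991496 = (524 + √(1156 + (-921)²)) - 1*3991496 = (524 + √(1156 + 848241)) - 3991496 = (524 + √849397) - 3991496 = -3990972 + √849397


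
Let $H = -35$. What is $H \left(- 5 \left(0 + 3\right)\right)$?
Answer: $525$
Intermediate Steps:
$H \left(- 5 \left(0 + 3\right)\right) = - 35 \left(- 5 \left(0 + 3\right)\right) = - 35 \left(\left(-5\right) 3\right) = \left(-35\right) \left(-15\right) = 525$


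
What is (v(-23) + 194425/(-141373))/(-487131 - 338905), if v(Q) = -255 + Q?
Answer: 39496119/116779187428 ≈ 0.00033821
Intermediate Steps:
(v(-23) + 194425/(-141373))/(-487131 - 338905) = ((-255 - 23) + 194425/(-141373))/(-487131 - 338905) = (-278 + 194425*(-1/141373))/(-826036) = (-278 - 194425/141373)*(-1/826036) = -39496119/141373*(-1/826036) = 39496119/116779187428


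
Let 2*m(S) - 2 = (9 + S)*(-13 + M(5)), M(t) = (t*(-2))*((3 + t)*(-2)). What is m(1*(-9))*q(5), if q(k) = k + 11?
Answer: 16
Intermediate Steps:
M(t) = -2*t*(-6 - 2*t) (M(t) = (-2*t)*(-6 - 2*t) = -2*t*(-6 - 2*t))
q(k) = 11 + k
m(S) = 1325/2 + 147*S/2 (m(S) = 1 + ((9 + S)*(-13 + 4*5*(3 + 5)))/2 = 1 + ((9 + S)*(-13 + 4*5*8))/2 = 1 + ((9 + S)*(-13 + 160))/2 = 1 + ((9 + S)*147)/2 = 1 + (1323 + 147*S)/2 = 1 + (1323/2 + 147*S/2) = 1325/2 + 147*S/2)
m(1*(-9))*q(5) = (1325/2 + 147*(1*(-9))/2)*(11 + 5) = (1325/2 + (147/2)*(-9))*16 = (1325/2 - 1323/2)*16 = 1*16 = 16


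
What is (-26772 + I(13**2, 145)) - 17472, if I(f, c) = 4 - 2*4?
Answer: -44248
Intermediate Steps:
I(f, c) = -4 (I(f, c) = 4 - 8 = -4)
(-26772 + I(13**2, 145)) - 17472 = (-26772 - 4) - 17472 = -26776 - 17472 = -44248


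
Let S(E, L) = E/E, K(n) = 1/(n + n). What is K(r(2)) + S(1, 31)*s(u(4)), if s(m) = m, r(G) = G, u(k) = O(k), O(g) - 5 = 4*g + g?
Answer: 101/4 ≈ 25.250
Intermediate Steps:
O(g) = 5 + 5*g (O(g) = 5 + (4*g + g) = 5 + 5*g)
u(k) = 5 + 5*k
K(n) = 1/(2*n)
S(E, L) = 1
K(r(2)) + S(1, 31)*s(u(4)) = (1/2)/2 + 1*(5 + 5*4) = (1/2)*(1/2) + 1*(5 + 20) = 1/4 + 1*25 = 1/4 + 25 = 101/4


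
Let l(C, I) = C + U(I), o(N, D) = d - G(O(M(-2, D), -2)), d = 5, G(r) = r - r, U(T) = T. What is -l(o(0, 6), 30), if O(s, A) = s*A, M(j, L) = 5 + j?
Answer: -35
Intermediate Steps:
O(s, A) = A*s
G(r) = 0
o(N, D) = 5 (o(N, D) = 5 - 1*0 = 5 + 0 = 5)
l(C, I) = C + I
-l(o(0, 6), 30) = -(5 + 30) = -1*35 = -35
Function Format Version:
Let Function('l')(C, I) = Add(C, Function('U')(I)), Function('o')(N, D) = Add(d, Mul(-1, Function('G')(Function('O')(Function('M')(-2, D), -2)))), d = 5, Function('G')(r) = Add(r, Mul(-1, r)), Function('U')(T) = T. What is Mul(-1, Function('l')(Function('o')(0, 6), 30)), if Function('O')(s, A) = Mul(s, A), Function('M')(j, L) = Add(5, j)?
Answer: -35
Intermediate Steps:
Function('O')(s, A) = Mul(A, s)
Function('G')(r) = 0
Function('o')(N, D) = 5 (Function('o')(N, D) = Add(5, Mul(-1, 0)) = Add(5, 0) = 5)
Function('l')(C, I) = Add(C, I)
Mul(-1, Function('l')(Function('o')(0, 6), 30)) = Mul(-1, Add(5, 30)) = Mul(-1, 35) = -35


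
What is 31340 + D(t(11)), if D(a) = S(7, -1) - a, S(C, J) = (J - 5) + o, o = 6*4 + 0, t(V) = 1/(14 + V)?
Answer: 783949/25 ≈ 31358.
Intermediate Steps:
o = 24 (o = 24 + 0 = 24)
S(C, J) = 19 + J (S(C, J) = (J - 5) + 24 = (-5 + J) + 24 = 19 + J)
D(a) = 18 - a (D(a) = (19 - 1) - a = 18 - a)
31340 + D(t(11)) = 31340 + (18 - 1/(14 + 11)) = 31340 + (18 - 1/25) = 31340 + 449/25 = 783949/25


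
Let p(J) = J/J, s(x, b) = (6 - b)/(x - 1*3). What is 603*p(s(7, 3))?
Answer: 603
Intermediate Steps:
s(x, b) = (6 - b)/(-3 + x) (s(x, b) = (6 - b)/(x - 3) = (6 - b)/(-3 + x))
p(J) = 1
603*p(s(7, 3)) = 603*1 = 603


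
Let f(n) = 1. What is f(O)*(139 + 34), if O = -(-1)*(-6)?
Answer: 173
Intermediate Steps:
O = -6 (O = -1*6 = -6)
f(O)*(139 + 34) = 1*(139 + 34) = 1*173 = 173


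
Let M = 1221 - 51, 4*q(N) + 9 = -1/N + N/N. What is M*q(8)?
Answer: -38025/16 ≈ -2376.6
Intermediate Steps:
q(N) = -2 - 1/(4*N) (q(N) = -9/4 + (-1/N + N/N)/4 = -9/4 + (-1/N + 1)/4 = -9/4 + (1 - 1/N)/4 = -9/4 + (1/4 - 1/(4*N)) = -2 - 1/(4*N))
M = 1170
M*q(8) = 1170*(-2 - 1/4/8) = 1170*(-2 - 1/4*1/8) = 1170*(-2 - 1/32) = 1170*(-65/32) = -38025/16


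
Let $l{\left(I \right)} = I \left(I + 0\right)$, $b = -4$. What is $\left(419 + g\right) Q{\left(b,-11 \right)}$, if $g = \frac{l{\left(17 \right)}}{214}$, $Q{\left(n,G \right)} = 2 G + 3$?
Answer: $- \frac{1709145}{214} \approx -7986.7$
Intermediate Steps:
$Q{\left(n,G \right)} = 3 + 2 G$
$l{\left(I \right)} = I^{2}$ ($l{\left(I \right)} = I I = I^{2}$)
$g = \frac{289}{214}$ ($g = \frac{17^{2}}{214} = 289 \cdot \frac{1}{214} = \frac{289}{214} \approx 1.3505$)
$\left(419 + g\right) Q{\left(b,-11 \right)} = \left(419 + \frac{289}{214}\right) \left(3 + 2 \left(-11\right)\right) = \frac{89955 \left(3 - 22\right)}{214} = \frac{89955}{214} \left(-19\right) = - \frac{1709145}{214}$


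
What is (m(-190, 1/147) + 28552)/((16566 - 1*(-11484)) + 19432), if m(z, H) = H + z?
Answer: 4169215/6979854 ≈ 0.59732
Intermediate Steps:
(m(-190, 1/147) + 28552)/((16566 - 1*(-11484)) + 19432) = ((1/147 - 190) + 28552)/((16566 - 1*(-11484)) + 19432) = ((1/147 - 190) + 28552)/((16566 + 11484) + 19432) = (-27929/147 + 28552)/(28050 + 19432) = (4169215/147)/47482 = (4169215/147)*(1/47482) = 4169215/6979854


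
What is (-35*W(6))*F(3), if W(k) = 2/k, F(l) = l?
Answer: -35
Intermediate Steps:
(-35*W(6))*F(3) = -70/6*3 = -35*⅓*3 = -35/3*3 = -35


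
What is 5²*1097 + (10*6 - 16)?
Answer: 27469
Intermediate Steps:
5²*1097 + (10*6 - 16) = 25*1097 + (60 - 16) = 27425 + 44 = 27469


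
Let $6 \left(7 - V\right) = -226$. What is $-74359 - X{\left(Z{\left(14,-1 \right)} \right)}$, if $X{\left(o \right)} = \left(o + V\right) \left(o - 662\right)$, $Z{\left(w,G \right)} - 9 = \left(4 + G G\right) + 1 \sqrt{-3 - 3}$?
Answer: $-36337 + \frac{1768 i \sqrt{6}}{3} \approx -36337.0 + 1443.6 i$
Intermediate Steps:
$V = \frac{134}{3}$ ($V = 7 - - \frac{113}{3} = 7 + \frac{113}{3} = \frac{134}{3} \approx 44.667$)
$Z{\left(w,G \right)} = 13 + G^{2} + i \sqrt{6}$ ($Z{\left(w,G \right)} = 9 + \left(\left(4 + G G\right) + 1 \sqrt{-3 - 3}\right) = 9 + \left(\left(4 + G^{2}\right) + 1 \sqrt{-6}\right) = 9 + \left(\left(4 + G^{2}\right) + 1 i \sqrt{6}\right) = 9 + \left(\left(4 + G^{2}\right) + i \sqrt{6}\right) = 9 + \left(4 + G^{2} + i \sqrt{6}\right) = 13 + G^{2} + i \sqrt{6}$)
$X{\left(o \right)} = \left(-662 + o\right) \left(\frac{134}{3} + o\right)$ ($X{\left(o \right)} = \left(o + \frac{134}{3}\right) \left(o - 662\right) = \left(\frac{134}{3} + o\right) \left(-662 + o\right) = \left(-662 + o\right) \left(\frac{134}{3} + o\right)$)
$-74359 - X{\left(Z{\left(14,-1 \right)} \right)} = -74359 - \left(- \frac{88708}{3} + \left(13 + \left(-1\right)^{2} + i \sqrt{6}\right)^{2} - \frac{1852 \left(13 + \left(-1\right)^{2} + i \sqrt{6}\right)}{3}\right) = -74359 - \left(- \frac{88708}{3} + \left(13 + 1 + i \sqrt{6}\right)^{2} - \frac{1852 \left(13 + 1 + i \sqrt{6}\right)}{3}\right) = -74359 - \left(- \frac{88708}{3} + \left(14 + i \sqrt{6}\right)^{2} - \frac{1852 \left(14 + i \sqrt{6}\right)}{3}\right) = -74359 - \left(- \frac{88708}{3} + \left(14 + i \sqrt{6}\right)^{2} - \left(\frac{25928}{3} + \frac{1852 i \sqrt{6}}{3}\right)\right) = -74359 - \left(-38212 + \left(14 + i \sqrt{6}\right)^{2} - \frac{1852 i \sqrt{6}}{3}\right) = -74359 + \left(38212 - \left(14 + i \sqrt{6}\right)^{2} + \frac{1852 i \sqrt{6}}{3}\right) = -36147 - \left(14 + i \sqrt{6}\right)^{2} + \frac{1852 i \sqrt{6}}{3}$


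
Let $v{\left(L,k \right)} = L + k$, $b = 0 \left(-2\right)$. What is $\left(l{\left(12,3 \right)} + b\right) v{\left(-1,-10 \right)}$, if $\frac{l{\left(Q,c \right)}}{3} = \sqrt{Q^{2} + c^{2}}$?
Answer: $- 99 \sqrt{17} \approx -408.19$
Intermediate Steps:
$b = 0$
$l{\left(Q,c \right)} = 3 \sqrt{Q^{2} + c^{2}}$
$\left(l{\left(12,3 \right)} + b\right) v{\left(-1,-10 \right)} = \left(3 \sqrt{12^{2} + 3^{2}} + 0\right) \left(-1 - 10\right) = \left(3 \sqrt{144 + 9} + 0\right) \left(-11\right) = \left(3 \sqrt{153} + 0\right) \left(-11\right) = \left(3 \cdot 3 \sqrt{17} + 0\right) \left(-11\right) = \left(9 \sqrt{17} + 0\right) \left(-11\right) = 9 \sqrt{17} \left(-11\right) = - 99 \sqrt{17}$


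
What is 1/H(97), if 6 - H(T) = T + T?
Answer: -1/188 ≈ -0.0053191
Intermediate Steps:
H(T) = 6 - 2*T (H(T) = 6 - (T + T) = 6 - 2*T)
1/H(97) = 1/(6 - 2*97) = 1/(6 - 194) = 1/(-188) = -1/188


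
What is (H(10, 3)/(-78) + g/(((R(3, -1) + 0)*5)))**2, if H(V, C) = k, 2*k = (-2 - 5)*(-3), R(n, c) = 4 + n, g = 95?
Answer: 881721/132496 ≈ 6.6547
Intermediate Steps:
k = 21/2 (k = ((-2 - 5)*(-3))/2 = (-7*(-3))/2 = (1/2)*21 = 21/2 ≈ 10.500)
H(V, C) = 21/2
(H(10, 3)/(-78) + g/(((R(3, -1) + 0)*5)))**2 = ((21/2)/(-78) + 95/((((4 + 3) + 0)*5)))**2 = ((21/2)*(-1/78) + 95/(((7 + 0)*5)))**2 = (-7/52 + 95/((7*5)))**2 = (-7/52 + 95/35)**2 = (-7/52 + 95*(1/35))**2 = (-7/52 + 19/7)**2 = (939/364)**2 = 881721/132496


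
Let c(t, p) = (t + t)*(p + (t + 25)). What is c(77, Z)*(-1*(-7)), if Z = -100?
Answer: 2156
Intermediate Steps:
c(t, p) = 2*t*(25 + p + t) (c(t, p) = (2*t)*(p + (25 + t)) = (2*t)*(25 + p + t) = 2*t*(25 + p + t))
c(77, Z)*(-1*(-7)) = (2*77*(25 - 100 + 77))*(-1*(-7)) = (2*77*2)*7 = 308*7 = 2156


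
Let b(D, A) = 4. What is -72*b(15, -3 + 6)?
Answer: -288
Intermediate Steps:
-72*b(15, -3 + 6) = -72*4 = -288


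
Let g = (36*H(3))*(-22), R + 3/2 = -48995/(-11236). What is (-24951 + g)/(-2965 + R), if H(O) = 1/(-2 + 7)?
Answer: 1410646092/166412995 ≈ 8.4768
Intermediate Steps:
R = 32141/11236 (R = -3/2 - 48995/(-11236) = -3/2 - 48995*(-1/11236) = -3/2 + 48995/11236 = 32141/11236 ≈ 2.8605)
H(O) = ⅕ (H(O) = 1/5 = ⅕)
g = -792/5 (g = (36*(⅕))*(-22) = (36/5)*(-22) = -792/5 ≈ -158.40)
(-24951 + g)/(-2965 + R) = (-24951 - 792/5)/(-2965 + 32141/11236) = -125547/(5*(-33282599/11236)) = -125547/5*(-11236/33282599) = 1410646092/166412995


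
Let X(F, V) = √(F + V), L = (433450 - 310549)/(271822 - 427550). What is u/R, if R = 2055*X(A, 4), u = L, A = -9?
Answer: 40967*I*√5/533368400 ≈ 0.00017175*I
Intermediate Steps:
L = -122901/155728 (L = 122901/(-155728) = 122901*(-1/155728) = -122901/155728 ≈ -0.78920)
u = -122901/155728 ≈ -0.78920
R = 2055*I*√5 (R = 2055*√(-9 + 4) = 2055*√(-5) = 2055*(I*√5) = 2055*I*√5 ≈ 4595.1*I)
u/R = -122901*(-I*√5/10275)/155728 = -(-40967)*I*√5/533368400 = 40967*I*√5/533368400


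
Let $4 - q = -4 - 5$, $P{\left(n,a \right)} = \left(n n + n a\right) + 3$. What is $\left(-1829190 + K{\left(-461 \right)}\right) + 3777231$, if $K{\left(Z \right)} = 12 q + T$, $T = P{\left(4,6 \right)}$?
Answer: $1948240$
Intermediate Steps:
$P{\left(n,a \right)} = 3 + n^{2} + a n$ ($P{\left(n,a \right)} = \left(n^{2} + a n\right) + 3 = 3 + n^{2} + a n$)
$T = 43$ ($T = 3 + 4^{2} + 6 \cdot 4 = 3 + 16 + 24 = 43$)
$q = 13$ ($q = 4 - \left(-4 - 5\right) = 4 - -9 = 4 + 9 = 13$)
$K{\left(Z \right)} = 199$ ($K{\left(Z \right)} = 12 \cdot 13 + 43 = 156 + 43 = 199$)
$\left(-1829190 + K{\left(-461 \right)}\right) + 3777231 = \left(-1829190 + 199\right) + 3777231 = -1828991 + 3777231 = 1948240$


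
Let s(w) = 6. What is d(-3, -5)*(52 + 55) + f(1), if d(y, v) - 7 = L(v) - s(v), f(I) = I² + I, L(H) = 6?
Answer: 751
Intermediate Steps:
f(I) = I + I²
d(y, v) = 7 (d(y, v) = 7 + (6 - 1*6) = 7 + (6 - 6) = 7 + 0 = 7)
d(-3, -5)*(52 + 55) + f(1) = 7*(52 + 55) + 1*(1 + 1) = 7*107 + 1*2 = 749 + 2 = 751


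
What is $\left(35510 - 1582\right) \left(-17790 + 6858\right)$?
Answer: $-370900896$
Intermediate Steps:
$\left(35510 - 1582\right) \left(-17790 + 6858\right) = 33928 \left(-10932\right) = -370900896$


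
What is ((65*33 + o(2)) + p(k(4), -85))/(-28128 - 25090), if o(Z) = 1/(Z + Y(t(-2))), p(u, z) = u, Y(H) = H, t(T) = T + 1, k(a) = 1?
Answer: -2147/53218 ≈ -0.040343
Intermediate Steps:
t(T) = 1 + T
o(Z) = 1/(-1 + Z) (o(Z) = 1/(Z + (1 - 2)) = 1/(Z - 1) = 1/(-1 + Z))
((65*33 + o(2)) + p(k(4), -85))/(-28128 - 25090) = ((65*33 + 1/(-1 + 2)) + 1)/(-28128 - 25090) = ((2145 + 1/1) + 1)/(-53218) = ((2145 + 1) + 1)*(-1/53218) = (2146 + 1)*(-1/53218) = 2147*(-1/53218) = -2147/53218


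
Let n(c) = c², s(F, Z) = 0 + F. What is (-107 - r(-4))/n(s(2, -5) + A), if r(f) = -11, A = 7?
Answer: -32/27 ≈ -1.1852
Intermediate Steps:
s(F, Z) = F
(-107 - r(-4))/n(s(2, -5) + A) = (-107 - 1*(-11))/((2 + 7)²) = (-107 + 11)/(9²) = -96/81 = -96*1/81 = -32/27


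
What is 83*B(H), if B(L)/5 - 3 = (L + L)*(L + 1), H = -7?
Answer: 36105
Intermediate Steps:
B(L) = 15 + 10*L*(1 + L) (B(L) = 15 + 5*((L + L)*(L + 1)) = 15 + 5*((2*L)*(1 + L)) = 15 + 5*(2*L*(1 + L)) = 15 + 10*L*(1 + L))
83*B(H) = 83*(15 + 10*(-7) + 10*(-7)**2) = 83*(15 - 70 + 10*49) = 83*(15 - 70 + 490) = 83*435 = 36105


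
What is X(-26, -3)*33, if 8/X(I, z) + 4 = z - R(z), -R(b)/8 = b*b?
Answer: 264/65 ≈ 4.0615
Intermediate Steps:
R(b) = -8*b**2 (R(b) = -8*b*b = -8*b**2)
X(I, z) = 8/(-4 + z + 8*z**2) (X(I, z) = 8/(-4 + (z - (-8)*z**2)) = 8/(-4 + (z + 8*z**2)) = 8/(-4 + z + 8*z**2))
X(-26, -3)*33 = (8/(-4 - 3 + 8*(-3)**2))*33 = (8/(-4 - 3 + 8*9))*33 = (8/(-4 - 3 + 72))*33 = (8/65)*33 = 264/65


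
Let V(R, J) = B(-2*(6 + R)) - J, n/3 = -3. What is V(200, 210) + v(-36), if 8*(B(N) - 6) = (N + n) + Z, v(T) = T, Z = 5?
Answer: -292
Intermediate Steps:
n = -9 (n = 3*(-3) = -9)
B(N) = 11/2 + N/8 (B(N) = 6 + ((N - 9) + 5)/8 = 6 + ((-9 + N) + 5)/8 = 6 + (-4 + N)/8 = 6 + (-1/2 + N/8) = 11/2 + N/8)
V(R, J) = 4 - J - R/4 (V(R, J) = (11/2 + (-2*(6 + R))/8) - J = (11/2 + (-12 - 2*R)/8) - J = (11/2 + (-3/2 - R/4)) - J = (4 - R/4) - J = 4 - J - R/4)
V(200, 210) + v(-36) = (4 - 1*210 - 1/4*200) - 36 = (4 - 210 - 50) - 36 = -256 - 36 = -292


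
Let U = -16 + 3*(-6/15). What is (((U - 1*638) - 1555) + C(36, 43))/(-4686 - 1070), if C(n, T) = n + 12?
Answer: 10811/28780 ≈ 0.37564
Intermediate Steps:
C(n, T) = 12 + n
U = -86/5 (U = -16 + 3*(-6*1/15) = -16 + 3*(-2/5) = -16 - 6/5 = -86/5 ≈ -17.200)
(((U - 1*638) - 1555) + C(36, 43))/(-4686 - 1070) = (((-86/5 - 1*638) - 1555) + (12 + 36))/(-4686 - 1070) = (((-86/5 - 638) - 1555) + 48)/(-5756) = ((-3276/5 - 1555) + 48)*(-1/5756) = (-11051/5 + 48)*(-1/5756) = -10811/5*(-1/5756) = 10811/28780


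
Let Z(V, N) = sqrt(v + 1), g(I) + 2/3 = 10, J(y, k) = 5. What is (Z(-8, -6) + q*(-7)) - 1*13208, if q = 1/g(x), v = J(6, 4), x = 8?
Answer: -52835/4 + sqrt(6) ≈ -13206.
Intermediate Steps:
g(I) = 28/3 (g(I) = -2/3 + 10 = 28/3)
v = 5
q = 3/28 (q = 1/(28/3) = 3/28 ≈ 0.10714)
Z(V, N) = sqrt(6) (Z(V, N) = sqrt(5 + 1) = sqrt(6))
(Z(-8, -6) + q*(-7)) - 1*13208 = (sqrt(6) + (3/28)*(-7)) - 1*13208 = (sqrt(6) - 3/4) - 13208 = (-3/4 + sqrt(6)) - 13208 = -52835/4 + sqrt(6)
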